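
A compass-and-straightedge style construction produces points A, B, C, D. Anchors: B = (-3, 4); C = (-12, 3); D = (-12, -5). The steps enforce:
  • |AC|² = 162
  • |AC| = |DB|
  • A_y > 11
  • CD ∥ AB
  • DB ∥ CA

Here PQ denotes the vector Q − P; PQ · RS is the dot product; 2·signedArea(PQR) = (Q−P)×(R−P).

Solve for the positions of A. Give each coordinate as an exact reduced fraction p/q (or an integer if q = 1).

A = (-3, 12)

1. A_x = -3  [CD ∥ AB ∩ DB ∥ CA]
2. A_y = 12  [CD ∥ AB ∩ DB ∥ CA]
   → A = (-3, 12)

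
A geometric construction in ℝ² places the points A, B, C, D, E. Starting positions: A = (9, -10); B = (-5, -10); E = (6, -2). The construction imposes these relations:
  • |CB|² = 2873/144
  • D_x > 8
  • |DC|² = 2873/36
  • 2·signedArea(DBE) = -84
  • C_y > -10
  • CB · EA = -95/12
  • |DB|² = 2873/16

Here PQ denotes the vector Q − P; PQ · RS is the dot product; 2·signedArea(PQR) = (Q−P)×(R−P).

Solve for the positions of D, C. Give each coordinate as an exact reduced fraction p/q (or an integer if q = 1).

1. D_x = 33/4  [line -8·x + 11·y + 154 = 0 ∩ |DB|² = 2873/16]
2. D_y = -8  [line -8·x + 11·y + 154 = 0 ∩ |DB|² = 2873/16]
   → D = (33/4, -8)
3. C_x = -7/12  [line -3·x + 8·y + 875/12 = 0 ∩ |CB|² = 2873/144]
4. C_y = -28/3  [line -3·x + 8·y + 875/12 = 0 ∩ |CB|² = 2873/144]
   → C = (-7/12, -28/3)

C = (-7/12, -28/3)
D = (33/4, -8)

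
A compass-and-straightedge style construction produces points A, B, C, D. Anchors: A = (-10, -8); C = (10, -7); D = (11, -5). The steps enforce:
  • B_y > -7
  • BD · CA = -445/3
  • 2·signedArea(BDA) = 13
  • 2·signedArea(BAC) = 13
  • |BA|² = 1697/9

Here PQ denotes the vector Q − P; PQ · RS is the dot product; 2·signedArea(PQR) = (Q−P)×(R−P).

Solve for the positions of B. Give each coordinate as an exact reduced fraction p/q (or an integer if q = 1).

B = (11/3, -20/3)

1. B_x = 11/3  [2·signedArea(BDA) = 13 ∩ BD · CA = -445/3]
2. B_y = -20/3  [2·signedArea(BDA) = 13 ∩ BD · CA = -445/3]
   → B = (11/3, -20/3)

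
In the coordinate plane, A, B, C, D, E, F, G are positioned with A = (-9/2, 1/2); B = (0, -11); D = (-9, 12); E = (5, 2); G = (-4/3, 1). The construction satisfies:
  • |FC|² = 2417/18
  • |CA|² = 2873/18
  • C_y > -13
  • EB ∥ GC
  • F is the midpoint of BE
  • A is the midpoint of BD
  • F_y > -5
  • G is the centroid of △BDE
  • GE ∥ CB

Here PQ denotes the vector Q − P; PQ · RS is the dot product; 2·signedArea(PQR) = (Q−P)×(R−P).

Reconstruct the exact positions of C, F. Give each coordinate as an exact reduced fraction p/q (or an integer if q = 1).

C = (-19/3, -12)
F = (5/2, -9/2)

1. C_x = -19/3  [GE ∥ CB ∩ EB ∥ GC]
2. C_y = -12  [GE ∥ CB ∩ EB ∥ GC]
   → C = (-19/3, -12)
3. F_x = 5/2  [F is the midpoint of BE]
4. F_y = -9/2  [F is the midpoint of BE]
   → F = (5/2, -9/2)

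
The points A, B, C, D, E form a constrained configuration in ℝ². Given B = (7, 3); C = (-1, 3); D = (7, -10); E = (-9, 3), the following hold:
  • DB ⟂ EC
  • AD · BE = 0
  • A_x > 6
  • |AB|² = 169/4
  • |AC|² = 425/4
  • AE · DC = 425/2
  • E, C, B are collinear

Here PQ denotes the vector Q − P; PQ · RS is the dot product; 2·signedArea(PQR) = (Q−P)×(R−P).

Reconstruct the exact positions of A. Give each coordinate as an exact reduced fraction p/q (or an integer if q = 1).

A = (7, -7/2)

1. A_x = 7  [AD · BE = 0 ∩ AE · DC = 425/2]
2. A_y = -7/2  [AD · BE = 0 ∩ AE · DC = 425/2]
   → A = (7, -7/2)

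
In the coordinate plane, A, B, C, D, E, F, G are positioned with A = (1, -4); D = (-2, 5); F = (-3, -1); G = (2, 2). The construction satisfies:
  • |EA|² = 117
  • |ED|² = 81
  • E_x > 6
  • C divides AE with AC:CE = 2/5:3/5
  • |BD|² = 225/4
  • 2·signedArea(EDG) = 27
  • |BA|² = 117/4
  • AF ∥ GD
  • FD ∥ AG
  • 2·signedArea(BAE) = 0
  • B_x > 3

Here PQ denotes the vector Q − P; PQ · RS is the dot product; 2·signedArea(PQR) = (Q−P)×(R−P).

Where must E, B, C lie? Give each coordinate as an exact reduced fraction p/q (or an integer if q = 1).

1. E_x = 7  [line 3·x + 4·y + -41 = 0 ∩ |ED|² = 81]
2. E_y = 5  [line 3·x + 4·y + -41 = 0 ∩ |ED|² = 81]
   → E = (7, 5)
3. B_x = 4  [line -9·x + 6·y + 33 = 0 ∩ |BA|² = 117/4]
4. B_y = 1/2  [line -9·x + 6·y + 33 = 0 ∩ |BA|² = 117/4]
   → B = (4, 1/2)
5. C_x = 17/5  [C divides AE with AC:CE = 2/5:3/5]
6. C_y = -2/5  [C divides AE with AC:CE = 2/5:3/5]
   → C = (17/5, -2/5)

B = (4, 1/2)
C = (17/5, -2/5)
E = (7, 5)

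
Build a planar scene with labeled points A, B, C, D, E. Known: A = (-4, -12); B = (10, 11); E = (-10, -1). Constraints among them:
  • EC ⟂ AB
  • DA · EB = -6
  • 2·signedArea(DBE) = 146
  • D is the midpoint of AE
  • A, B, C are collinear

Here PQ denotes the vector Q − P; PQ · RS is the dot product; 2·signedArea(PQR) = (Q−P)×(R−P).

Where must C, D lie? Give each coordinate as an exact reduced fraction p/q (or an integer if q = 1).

C = (-534/725, -4813/725)
D = (-7, -13/2)

1. C_x = -534/725  [A, B, C are collinear ∩ EC ⟂ AB]
2. C_y = -4813/725  [A, B, C are collinear ∩ EC ⟂ AB]
   → C = (-534/725, -4813/725)
3. D_x = -7  [D is the midpoint of AE]
4. D_y = -13/2  [D is the midpoint of AE]
   → D = (-7, -13/2)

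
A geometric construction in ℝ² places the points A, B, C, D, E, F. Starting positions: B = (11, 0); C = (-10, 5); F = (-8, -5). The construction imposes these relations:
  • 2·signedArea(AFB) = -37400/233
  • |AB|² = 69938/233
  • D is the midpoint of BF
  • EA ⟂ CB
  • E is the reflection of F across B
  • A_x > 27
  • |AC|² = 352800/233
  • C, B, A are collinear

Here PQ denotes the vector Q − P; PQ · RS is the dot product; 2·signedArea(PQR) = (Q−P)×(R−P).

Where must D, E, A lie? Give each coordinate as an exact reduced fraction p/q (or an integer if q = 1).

1. D_x = 3/2  [D is the midpoint of BF]
2. D_y = -5/2  [D is the midpoint of BF]
   → D = (3/2, -5/2)
3. E_x = 30  [E is the reflection of F across B]
4. E_y = 5  [E is the reflection of F across B]
   → E = (30, 5)
5. A_x = 6490/233  [C, B, A are collinear ∩ EA ⟂ CB]
6. A_y = -935/233  [C, B, A are collinear ∩ EA ⟂ CB]
   → A = (6490/233, -935/233)

A = (6490/233, -935/233)
D = (3/2, -5/2)
E = (30, 5)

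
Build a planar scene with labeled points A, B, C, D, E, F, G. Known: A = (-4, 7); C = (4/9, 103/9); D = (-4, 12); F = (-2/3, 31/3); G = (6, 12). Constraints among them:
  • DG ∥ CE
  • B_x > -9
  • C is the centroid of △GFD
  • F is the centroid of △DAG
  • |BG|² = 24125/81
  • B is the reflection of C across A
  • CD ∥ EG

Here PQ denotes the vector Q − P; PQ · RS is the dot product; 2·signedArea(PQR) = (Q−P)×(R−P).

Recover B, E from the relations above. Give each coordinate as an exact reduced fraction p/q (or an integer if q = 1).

B = (-76/9, 23/9)
E = (94/9, 103/9)

1. B_x = -76/9  [B is the reflection of C across A]
2. B_y = 23/9  [B is the reflection of C across A]
   → B = (-76/9, 23/9)
3. E_x = 94/9  [CD ∥ EG ∩ DG ∥ CE]
4. E_y = 103/9  [CD ∥ EG ∩ DG ∥ CE]
   → E = (94/9, 103/9)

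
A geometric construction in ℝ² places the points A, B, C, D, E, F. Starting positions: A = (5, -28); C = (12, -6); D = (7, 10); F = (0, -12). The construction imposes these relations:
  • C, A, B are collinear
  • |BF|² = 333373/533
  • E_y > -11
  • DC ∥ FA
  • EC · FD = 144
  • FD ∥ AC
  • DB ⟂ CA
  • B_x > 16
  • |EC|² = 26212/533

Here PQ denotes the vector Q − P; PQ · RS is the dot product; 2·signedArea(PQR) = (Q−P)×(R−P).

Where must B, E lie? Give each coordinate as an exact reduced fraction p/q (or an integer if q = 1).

1. B_x = 8615/533  [C, A, B are collinear ∩ DB ⟂ CA]
2. B_y = 3776/533  [C, A, B are collinear ∩ DB ⟂ CA]
   → B = (8615/533, 3776/533)
3. E_x = 3760/533  [line -7·x + -22·y + -192 = 0 ∩ |EC|² = 26212/533]
4. E_y = -5848/533  [line -7·x + -22·y + -192 = 0 ∩ |EC|² = 26212/533]
   → E = (3760/533, -5848/533)

B = (8615/533, 3776/533)
E = (3760/533, -5848/533)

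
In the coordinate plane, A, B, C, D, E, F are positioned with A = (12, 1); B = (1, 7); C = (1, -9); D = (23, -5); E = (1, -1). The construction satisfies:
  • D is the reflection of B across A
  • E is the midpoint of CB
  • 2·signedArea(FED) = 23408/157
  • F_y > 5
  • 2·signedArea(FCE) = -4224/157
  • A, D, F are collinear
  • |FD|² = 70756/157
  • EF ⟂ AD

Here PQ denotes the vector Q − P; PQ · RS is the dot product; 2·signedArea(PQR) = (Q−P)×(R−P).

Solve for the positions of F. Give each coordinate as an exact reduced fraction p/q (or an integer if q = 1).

F = (685/157, 811/157)

1. F_x = 685/157  [A, D, F are collinear ∩ EF ⟂ AD]
2. F_y = 811/157  [A, D, F are collinear ∩ EF ⟂ AD]
   → F = (685/157, 811/157)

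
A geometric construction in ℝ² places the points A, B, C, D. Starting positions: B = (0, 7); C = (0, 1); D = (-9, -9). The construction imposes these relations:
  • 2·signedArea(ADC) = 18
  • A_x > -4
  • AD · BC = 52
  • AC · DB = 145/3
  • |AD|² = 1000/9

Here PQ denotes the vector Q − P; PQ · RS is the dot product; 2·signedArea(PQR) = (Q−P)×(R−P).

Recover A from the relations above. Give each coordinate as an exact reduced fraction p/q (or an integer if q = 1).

1. A_x = -3  [AD · BC = 52 ∩ AC · DB = 145/3]
2. A_y = -1/3  [AD · BC = 52 ∩ AC · DB = 145/3]
   → A = (-3, -1/3)

A = (-3, -1/3)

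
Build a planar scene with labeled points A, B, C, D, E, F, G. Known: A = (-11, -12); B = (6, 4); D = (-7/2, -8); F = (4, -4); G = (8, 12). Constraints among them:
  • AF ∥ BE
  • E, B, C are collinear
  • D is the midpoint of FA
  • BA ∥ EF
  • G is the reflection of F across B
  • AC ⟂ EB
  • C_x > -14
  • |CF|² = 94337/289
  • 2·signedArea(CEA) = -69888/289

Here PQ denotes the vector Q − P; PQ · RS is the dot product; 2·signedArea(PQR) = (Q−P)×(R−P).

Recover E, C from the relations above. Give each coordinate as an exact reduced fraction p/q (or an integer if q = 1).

C = (-4011/289, -1908/289)
E = (21, 12)

1. E_x = 21  [BA ∥ EF ∩ AF ∥ BE]
2. E_y = 12  [BA ∥ EF ∩ AF ∥ BE]
   → E = (21, 12)
3. C_x = -4011/289  [E, B, C are collinear ∩ AC ⟂ EB]
4. C_y = -1908/289  [E, B, C are collinear ∩ AC ⟂ EB]
   → C = (-4011/289, -1908/289)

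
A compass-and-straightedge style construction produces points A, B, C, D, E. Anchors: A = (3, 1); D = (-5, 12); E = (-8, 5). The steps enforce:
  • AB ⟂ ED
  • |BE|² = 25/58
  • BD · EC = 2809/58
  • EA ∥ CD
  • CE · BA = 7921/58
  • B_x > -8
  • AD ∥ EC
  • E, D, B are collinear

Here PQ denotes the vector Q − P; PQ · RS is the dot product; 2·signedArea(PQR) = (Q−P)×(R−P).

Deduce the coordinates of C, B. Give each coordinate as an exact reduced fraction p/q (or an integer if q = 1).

B = (-449/58, 325/58)
C = (-16, 16)

1. C_x = -16  [EA ∥ CD ∩ AD ∥ EC]
2. C_y = 16  [EA ∥ CD ∩ AD ∥ EC]
   → C = (-16, 16)
3. B_x = -449/58  [E, D, B are collinear ∩ AB ⟂ ED]
4. B_y = 325/58  [E, D, B are collinear ∩ AB ⟂ ED]
   → B = (-449/58, 325/58)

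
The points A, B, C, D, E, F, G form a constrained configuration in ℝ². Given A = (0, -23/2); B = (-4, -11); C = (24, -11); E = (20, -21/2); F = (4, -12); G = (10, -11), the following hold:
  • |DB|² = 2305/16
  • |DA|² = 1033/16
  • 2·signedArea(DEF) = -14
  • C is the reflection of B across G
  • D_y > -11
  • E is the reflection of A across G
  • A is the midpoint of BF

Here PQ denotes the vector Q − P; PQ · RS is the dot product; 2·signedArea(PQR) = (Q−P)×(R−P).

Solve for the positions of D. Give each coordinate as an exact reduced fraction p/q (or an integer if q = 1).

1. D_x = 8  [line 3/2·x + -16·y + -184 = 0 ∩ |DA|² = 1033/16]
2. D_y = -43/4  [line 3/2·x + -16·y + -184 = 0 ∩ |DA|² = 1033/16]
   → D = (8, -43/4)

D = (8, -43/4)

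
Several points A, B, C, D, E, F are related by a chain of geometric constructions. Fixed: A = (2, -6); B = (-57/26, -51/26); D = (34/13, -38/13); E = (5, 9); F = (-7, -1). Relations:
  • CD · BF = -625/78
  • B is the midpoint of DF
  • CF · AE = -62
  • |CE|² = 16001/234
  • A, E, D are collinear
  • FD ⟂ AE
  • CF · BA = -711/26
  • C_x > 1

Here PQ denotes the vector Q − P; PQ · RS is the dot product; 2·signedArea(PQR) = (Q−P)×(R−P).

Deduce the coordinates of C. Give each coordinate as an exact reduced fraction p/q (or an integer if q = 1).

1. C_x = 47/26  [CD · BF = -625/78 ∩ CF · BA = -711/26]
2. C_y = 107/78  [CD · BF = -625/78 ∩ CF · BA = -711/26]
   → C = (47/26, 107/78)

C = (47/26, 107/78)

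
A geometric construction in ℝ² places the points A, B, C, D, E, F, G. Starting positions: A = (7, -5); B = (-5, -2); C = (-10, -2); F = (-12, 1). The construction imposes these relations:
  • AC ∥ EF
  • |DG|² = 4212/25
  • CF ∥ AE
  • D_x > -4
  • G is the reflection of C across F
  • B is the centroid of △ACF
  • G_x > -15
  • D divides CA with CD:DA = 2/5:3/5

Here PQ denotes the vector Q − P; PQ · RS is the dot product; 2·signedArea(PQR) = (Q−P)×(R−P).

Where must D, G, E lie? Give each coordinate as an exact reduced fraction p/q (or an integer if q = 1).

1. D_x = -16/5  [D divides CA with CD:DA = 2/5:3/5]
2. D_y = -16/5  [D divides CA with CD:DA = 2/5:3/5]
   → D = (-16/5, -16/5)
3. G_x = -14  [G is the reflection of C across F]
4. G_y = 4  [G is the reflection of C across F]
   → G = (-14, 4)
5. E_x = 5  [AC ∥ EF ∩ CF ∥ AE]
6. E_y = -2  [AC ∥ EF ∩ CF ∥ AE]
   → E = (5, -2)

D = (-16/5, -16/5)
E = (5, -2)
G = (-14, 4)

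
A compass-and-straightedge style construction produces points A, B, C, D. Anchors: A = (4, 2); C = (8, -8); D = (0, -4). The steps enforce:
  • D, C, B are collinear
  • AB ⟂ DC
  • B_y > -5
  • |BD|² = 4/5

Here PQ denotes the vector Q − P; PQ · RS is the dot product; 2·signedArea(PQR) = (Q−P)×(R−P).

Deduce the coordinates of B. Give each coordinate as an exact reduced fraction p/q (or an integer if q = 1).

1. B_x = 4/5  [D, C, B are collinear ∩ AB ⟂ DC]
2. B_y = -22/5  [D, C, B are collinear ∩ AB ⟂ DC]
   → B = (4/5, -22/5)

B = (4/5, -22/5)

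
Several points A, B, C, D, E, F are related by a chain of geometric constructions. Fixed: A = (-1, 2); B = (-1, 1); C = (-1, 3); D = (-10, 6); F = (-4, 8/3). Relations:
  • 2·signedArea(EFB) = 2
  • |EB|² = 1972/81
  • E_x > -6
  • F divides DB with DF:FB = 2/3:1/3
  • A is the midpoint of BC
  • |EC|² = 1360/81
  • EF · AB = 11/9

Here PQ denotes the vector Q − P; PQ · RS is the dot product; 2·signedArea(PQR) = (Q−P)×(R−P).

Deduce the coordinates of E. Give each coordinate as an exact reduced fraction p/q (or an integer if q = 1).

1. E_x = -5  [2·signedArea(EFB) = 2 ∩ EF · AB = 11/9]
2. E_y = 35/9  [2·signedArea(EFB) = 2 ∩ EF · AB = 11/9]
   → E = (-5, 35/9)

E = (-5, 35/9)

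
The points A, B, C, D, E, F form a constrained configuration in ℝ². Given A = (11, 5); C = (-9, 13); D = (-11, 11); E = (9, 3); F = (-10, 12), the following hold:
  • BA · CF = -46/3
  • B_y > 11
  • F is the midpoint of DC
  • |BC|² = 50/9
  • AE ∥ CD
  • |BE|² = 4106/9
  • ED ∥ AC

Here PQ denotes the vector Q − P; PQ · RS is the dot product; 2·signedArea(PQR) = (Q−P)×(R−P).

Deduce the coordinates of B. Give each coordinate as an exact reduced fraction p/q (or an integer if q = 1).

1. B_x = -32/3  [line 1·x + 1·y + -2/3 = 0 ∩ |BC|² = 50/9]
2. B_y = 34/3  [line 1·x + 1·y + -2/3 = 0 ∩ |BC|² = 50/9]
   → B = (-32/3, 34/3)

B = (-32/3, 34/3)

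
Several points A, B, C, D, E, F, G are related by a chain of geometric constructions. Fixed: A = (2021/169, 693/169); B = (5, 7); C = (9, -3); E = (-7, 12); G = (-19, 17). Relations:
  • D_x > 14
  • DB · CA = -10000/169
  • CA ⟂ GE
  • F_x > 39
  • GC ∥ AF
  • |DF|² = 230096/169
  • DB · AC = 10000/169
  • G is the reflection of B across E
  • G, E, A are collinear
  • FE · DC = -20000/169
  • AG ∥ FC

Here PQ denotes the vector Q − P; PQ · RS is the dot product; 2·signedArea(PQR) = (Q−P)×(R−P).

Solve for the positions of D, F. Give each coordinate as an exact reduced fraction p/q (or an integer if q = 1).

1. F_x = 6753/169  [AG ∥ FC ∩ GC ∥ AF]
2. F_y = -2687/169  [AG ∥ FC ∩ GC ∥ AF]
   → F = (6753/169, -2687/169)
3. D_x = 2521/169  [DB · CA = -10000/169 ∩ FE · DC = -20000/169]
4. D_y = 1893/169  [DB · CA = -10000/169 ∩ FE · DC = -20000/169]
   → D = (2521/169, 1893/169)

D = (2521/169, 1893/169)
F = (6753/169, -2687/169)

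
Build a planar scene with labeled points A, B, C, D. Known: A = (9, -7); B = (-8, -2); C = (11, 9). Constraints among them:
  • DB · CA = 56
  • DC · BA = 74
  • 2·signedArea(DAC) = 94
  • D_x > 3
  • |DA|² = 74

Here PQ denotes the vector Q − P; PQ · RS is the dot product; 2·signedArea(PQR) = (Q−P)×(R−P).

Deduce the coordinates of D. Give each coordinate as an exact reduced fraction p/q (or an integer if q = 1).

1. D_x = 4  [DC · BA = 74 ∩ DB · CA = 56]
2. D_y = 0  [DC · BA = 74 ∩ DB · CA = 56]
   → D = (4, 0)

D = (4, 0)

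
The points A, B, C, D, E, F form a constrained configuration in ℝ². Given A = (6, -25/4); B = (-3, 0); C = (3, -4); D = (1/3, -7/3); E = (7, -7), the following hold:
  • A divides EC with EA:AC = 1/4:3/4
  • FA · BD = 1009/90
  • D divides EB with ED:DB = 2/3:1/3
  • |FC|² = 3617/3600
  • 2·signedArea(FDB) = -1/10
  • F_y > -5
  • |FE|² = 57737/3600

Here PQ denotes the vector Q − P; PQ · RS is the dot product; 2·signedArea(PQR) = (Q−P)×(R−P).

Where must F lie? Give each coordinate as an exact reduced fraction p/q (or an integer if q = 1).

1. F_x = 56/15  [2·signedArea(FDB) = -1/10 ∩ FA · BD = 1009/90]
2. F_y = -281/60  [2·signedArea(FDB) = -1/10 ∩ FA · BD = 1009/90]
   → F = (56/15, -281/60)

F = (56/15, -281/60)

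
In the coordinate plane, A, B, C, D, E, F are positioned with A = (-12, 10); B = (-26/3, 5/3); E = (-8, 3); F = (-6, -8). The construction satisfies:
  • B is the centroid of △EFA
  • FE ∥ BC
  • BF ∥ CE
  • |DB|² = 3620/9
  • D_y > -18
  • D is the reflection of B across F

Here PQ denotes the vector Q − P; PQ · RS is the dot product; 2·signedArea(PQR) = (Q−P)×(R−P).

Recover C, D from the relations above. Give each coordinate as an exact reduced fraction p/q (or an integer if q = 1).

1. C_x = -32/3  [BF ∥ CE ∩ FE ∥ BC]
2. C_y = 38/3  [BF ∥ CE ∩ FE ∥ BC]
   → C = (-32/3, 38/3)
3. D_x = -10/3  [D is the reflection of B across F]
4. D_y = -53/3  [D is the reflection of B across F]
   → D = (-10/3, -53/3)

C = (-32/3, 38/3)
D = (-10/3, -53/3)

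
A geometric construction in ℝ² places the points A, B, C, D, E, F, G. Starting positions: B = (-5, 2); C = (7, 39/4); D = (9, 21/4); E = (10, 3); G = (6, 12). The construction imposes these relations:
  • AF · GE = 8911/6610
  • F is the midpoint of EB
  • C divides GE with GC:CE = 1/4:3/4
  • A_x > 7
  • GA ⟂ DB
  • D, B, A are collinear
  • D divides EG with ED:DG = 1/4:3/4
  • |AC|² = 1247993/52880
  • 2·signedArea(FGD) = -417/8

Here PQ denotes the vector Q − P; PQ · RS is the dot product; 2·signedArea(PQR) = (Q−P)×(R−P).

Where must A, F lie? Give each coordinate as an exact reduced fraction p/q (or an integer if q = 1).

1. A_x = 25251/3305  [D, B, A are collinear ∩ GA ⟂ DB]
2. A_y = 16308/3305  [D, B, A are collinear ∩ GA ⟂ DB]
   → A = (25251/3305, 16308/3305)
3. F_x = 5/2  [F is the midpoint of EB]
4. F_y = 5/2  [F is the midpoint of EB]
   → F = (5/2, 5/2)

A = (25251/3305, 16308/3305)
F = (5/2, 5/2)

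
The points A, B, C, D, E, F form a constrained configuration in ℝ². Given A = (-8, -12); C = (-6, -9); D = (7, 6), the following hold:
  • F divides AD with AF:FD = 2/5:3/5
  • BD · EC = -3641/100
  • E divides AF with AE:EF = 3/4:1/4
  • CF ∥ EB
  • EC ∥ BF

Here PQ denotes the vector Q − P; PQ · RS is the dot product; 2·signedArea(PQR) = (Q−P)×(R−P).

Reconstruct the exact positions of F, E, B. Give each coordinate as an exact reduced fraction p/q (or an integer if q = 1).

B = (1/2, -12/5)
E = (-7/2, -33/5)
F = (-2, -24/5)

1. F_x = -2  [F divides AD with AF:FD = 2/5:3/5]
2. F_y = -24/5  [F divides AD with AF:FD = 2/5:3/5]
   → F = (-2, -24/5)
3. E_x = -7/2  [E divides AF with AE:EF = 3/4:1/4]
4. E_y = -33/5  [E divides AF with AE:EF = 3/4:1/4]
   → E = (-7/2, -33/5)
5. B_x = 1/2  [EC ∥ BF ∩ CF ∥ EB]
6. B_y = -12/5  [EC ∥ BF ∩ CF ∥ EB]
   → B = (1/2, -12/5)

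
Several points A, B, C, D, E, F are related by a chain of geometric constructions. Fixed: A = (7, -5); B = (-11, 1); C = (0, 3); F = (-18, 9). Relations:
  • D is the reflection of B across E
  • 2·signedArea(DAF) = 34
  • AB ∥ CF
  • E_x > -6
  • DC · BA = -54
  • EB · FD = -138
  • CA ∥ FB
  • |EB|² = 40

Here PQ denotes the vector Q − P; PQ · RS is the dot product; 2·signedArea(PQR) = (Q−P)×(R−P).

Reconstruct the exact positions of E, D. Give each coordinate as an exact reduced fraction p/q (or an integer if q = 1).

1. D_x = 1  [DC · BA = -54 ∩ 2·signedArea(DAF) = 34]
2. D_y = -3  [DC · BA = -54 ∩ 2·signedArea(DAF) = 34]
   → D = (1, -3)
3. E_x = -5  [EB · FD = -138 ∩ D is the reflection of B across E]
4. E_y = -1  [EB · FD = -138 ∩ D is the reflection of B across E]
   → E = (-5, -1)

D = (1, -3)
E = (-5, -1)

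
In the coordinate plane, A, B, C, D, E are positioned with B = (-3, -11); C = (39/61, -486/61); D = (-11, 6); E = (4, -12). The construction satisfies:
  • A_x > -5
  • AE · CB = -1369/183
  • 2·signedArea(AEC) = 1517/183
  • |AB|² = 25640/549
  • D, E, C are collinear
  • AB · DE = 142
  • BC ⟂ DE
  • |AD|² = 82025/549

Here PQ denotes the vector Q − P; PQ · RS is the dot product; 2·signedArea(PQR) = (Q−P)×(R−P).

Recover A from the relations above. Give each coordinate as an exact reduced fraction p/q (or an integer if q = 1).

A = (-815/183, -791/183)

1. A_x = -815/183  [AE · CB = -1369/183 ∩ AB · DE = 142]
2. A_y = -791/183  [AE · CB = -1369/183 ∩ AB · DE = 142]
   → A = (-815/183, -791/183)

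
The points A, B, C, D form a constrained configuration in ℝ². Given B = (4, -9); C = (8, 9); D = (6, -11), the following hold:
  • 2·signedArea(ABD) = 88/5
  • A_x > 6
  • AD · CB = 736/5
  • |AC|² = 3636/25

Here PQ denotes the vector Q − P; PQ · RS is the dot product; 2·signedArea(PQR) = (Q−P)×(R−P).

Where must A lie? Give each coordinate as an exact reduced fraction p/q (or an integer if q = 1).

A = (34/5, -3)

1. A_x = 34/5  [AD · CB = 736/5 ∩ 2·signedArea(ABD) = 88/5]
2. A_y = -3  [AD · CB = 736/5 ∩ 2·signedArea(ABD) = 88/5]
   → A = (34/5, -3)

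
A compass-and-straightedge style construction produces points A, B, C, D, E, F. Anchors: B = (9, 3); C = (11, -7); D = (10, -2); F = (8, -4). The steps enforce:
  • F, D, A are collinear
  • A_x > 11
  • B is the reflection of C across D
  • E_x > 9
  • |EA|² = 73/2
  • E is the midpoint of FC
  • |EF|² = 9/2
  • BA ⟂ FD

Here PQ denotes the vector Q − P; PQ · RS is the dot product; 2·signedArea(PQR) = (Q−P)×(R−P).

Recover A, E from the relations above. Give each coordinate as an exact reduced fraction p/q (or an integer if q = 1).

1. A_x = 12  [F, D, A are collinear ∩ BA ⟂ FD]
2. A_y = 0  [F, D, A are collinear ∩ BA ⟂ FD]
   → A = (12, 0)
3. E_x = 19/2  [E is the midpoint of FC]
4. E_y = -11/2  [E is the midpoint of FC]
   → E = (19/2, -11/2)

A = (12, 0)
E = (19/2, -11/2)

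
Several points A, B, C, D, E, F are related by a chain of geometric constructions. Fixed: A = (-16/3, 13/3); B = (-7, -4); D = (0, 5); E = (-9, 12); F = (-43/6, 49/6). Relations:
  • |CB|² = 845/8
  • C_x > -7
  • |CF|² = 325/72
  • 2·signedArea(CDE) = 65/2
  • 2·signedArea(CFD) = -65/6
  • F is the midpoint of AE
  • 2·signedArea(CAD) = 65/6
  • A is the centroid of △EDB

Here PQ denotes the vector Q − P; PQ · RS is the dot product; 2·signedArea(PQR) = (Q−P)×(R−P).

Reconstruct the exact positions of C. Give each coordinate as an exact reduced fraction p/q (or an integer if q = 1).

1. C_x = -25/4  [2·signedArea(CFD) = -65/6 ∩ 2·signedArea(CAD) = 65/6]
2. C_y = 25/4  [2·signedArea(CFD) = -65/6 ∩ 2·signedArea(CAD) = 65/6]
   → C = (-25/4, 25/4)

C = (-25/4, 25/4)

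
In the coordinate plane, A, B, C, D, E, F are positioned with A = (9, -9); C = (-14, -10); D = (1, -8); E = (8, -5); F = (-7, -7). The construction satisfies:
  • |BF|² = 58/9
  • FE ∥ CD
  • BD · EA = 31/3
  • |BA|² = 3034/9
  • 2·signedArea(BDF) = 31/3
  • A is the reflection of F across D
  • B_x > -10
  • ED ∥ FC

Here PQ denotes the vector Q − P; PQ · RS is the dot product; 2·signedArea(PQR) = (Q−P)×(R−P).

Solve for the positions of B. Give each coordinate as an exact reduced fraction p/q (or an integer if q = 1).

1. B_x = -28/3  [2·signedArea(BDF) = 31/3 ∩ BD · EA = 31/3]
2. B_y = -8  [2·signedArea(BDF) = 31/3 ∩ BD · EA = 31/3]
   → B = (-28/3, -8)

B = (-28/3, -8)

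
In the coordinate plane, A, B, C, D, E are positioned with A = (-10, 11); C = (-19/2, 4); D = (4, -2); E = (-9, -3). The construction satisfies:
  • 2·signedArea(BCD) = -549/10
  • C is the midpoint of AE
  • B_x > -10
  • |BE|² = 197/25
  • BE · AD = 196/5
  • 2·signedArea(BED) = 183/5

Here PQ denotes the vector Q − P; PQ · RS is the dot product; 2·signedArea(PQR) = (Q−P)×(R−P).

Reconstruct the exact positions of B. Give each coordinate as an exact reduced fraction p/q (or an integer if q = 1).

1. B_x = -46/5  [2·signedArea(BCD) = -549/10 ∩ 2·signedArea(BED) = 183/5]
2. B_y = -1/5  [2·signedArea(BCD) = -549/10 ∩ 2·signedArea(BED) = 183/5]
   → B = (-46/5, -1/5)

B = (-46/5, -1/5)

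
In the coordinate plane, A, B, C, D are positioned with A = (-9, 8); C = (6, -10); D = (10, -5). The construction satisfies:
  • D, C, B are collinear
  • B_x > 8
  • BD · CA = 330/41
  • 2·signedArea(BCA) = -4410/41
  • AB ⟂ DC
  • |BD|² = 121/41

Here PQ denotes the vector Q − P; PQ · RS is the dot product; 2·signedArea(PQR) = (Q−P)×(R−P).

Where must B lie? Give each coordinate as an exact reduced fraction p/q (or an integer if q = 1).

1. B_x = 366/41  [D, C, B are collinear ∩ AB ⟂ DC]
2. B_y = -260/41  [D, C, B are collinear ∩ AB ⟂ DC]
   → B = (366/41, -260/41)

B = (366/41, -260/41)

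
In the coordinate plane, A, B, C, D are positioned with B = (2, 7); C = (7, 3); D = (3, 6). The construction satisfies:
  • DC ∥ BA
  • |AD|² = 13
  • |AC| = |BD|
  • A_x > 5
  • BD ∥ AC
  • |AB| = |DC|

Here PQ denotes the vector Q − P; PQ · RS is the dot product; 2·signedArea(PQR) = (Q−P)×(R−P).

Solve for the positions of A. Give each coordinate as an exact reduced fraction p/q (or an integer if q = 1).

A = (6, 4)

1. A_x = 6  [BD ∥ AC ∩ DC ∥ BA]
2. A_y = 4  [BD ∥ AC ∩ DC ∥ BA]
   → A = (6, 4)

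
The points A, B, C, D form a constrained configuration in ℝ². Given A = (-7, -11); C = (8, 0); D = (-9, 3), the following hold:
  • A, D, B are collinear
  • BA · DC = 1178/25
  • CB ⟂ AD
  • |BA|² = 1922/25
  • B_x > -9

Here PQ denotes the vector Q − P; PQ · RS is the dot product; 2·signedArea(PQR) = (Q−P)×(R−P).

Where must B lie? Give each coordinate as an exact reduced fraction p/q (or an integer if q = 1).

1. B_x = -206/25  [A, D, B are collinear ∩ CB ⟂ AD]
2. B_y = -58/25  [A, D, B are collinear ∩ CB ⟂ AD]
   → B = (-206/25, -58/25)

B = (-206/25, -58/25)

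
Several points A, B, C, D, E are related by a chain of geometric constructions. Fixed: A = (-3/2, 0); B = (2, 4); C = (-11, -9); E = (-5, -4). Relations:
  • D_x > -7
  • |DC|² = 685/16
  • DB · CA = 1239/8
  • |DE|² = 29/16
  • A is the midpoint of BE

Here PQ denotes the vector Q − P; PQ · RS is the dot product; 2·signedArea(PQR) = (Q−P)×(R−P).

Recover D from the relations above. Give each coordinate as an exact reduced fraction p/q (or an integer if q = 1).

D = (-25/4, -9/2)

1. D_x = -25/4  [line -19/2·x + -9·y + -799/8 = 0 ∩ |DC|² = 685/16]
2. D_y = -9/2  [line -19/2·x + -9·y + -799/8 = 0 ∩ |DC|² = 685/16]
   → D = (-25/4, -9/2)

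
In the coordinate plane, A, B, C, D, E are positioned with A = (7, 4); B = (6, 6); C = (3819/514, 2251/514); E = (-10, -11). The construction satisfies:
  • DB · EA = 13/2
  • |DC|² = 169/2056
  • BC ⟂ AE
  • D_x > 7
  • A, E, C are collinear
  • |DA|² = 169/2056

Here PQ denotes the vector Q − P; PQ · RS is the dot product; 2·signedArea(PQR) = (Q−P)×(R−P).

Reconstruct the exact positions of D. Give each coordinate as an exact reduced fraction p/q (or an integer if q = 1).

1. D_x = 7417/1028  [line -17·x + -15·y + 371/2 = 0 ∩ |DC|² = 169/2056]
2. D_y = 4307/1028  [line -17·x + -15·y + 371/2 = 0 ∩ |DC|² = 169/2056]
   → D = (7417/1028, 4307/1028)

D = (7417/1028, 4307/1028)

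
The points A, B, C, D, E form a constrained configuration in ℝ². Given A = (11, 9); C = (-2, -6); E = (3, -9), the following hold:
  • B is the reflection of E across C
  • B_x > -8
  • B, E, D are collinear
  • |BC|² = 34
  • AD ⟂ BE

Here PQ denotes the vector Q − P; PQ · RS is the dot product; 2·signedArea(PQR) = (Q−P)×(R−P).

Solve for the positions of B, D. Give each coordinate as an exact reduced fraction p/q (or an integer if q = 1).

1. B_x = -7  [B is the reflection of E across C]
2. B_y = -3  [B is the reflection of E across C]
   → B = (-7, -3)
3. D_x = 16/17  [B, E, D are collinear ∩ AD ⟂ BE]
4. D_y = -132/17  [B, E, D are collinear ∩ AD ⟂ BE]
   → D = (16/17, -132/17)

B = (-7, -3)
D = (16/17, -132/17)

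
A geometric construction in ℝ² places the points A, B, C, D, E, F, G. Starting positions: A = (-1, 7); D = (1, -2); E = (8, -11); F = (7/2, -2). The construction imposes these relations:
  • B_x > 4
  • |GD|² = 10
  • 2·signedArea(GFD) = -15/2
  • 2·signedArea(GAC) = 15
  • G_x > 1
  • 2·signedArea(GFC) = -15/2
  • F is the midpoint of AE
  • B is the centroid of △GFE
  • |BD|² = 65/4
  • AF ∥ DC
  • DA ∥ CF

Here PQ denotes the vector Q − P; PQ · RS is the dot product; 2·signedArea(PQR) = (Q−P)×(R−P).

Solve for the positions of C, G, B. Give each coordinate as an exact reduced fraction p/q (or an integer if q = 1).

B = (9/2, -4)
C = (11/2, -11)
G = (2, 1)

1. C_x = 11/2  [DA ∥ CF ∩ AF ∥ DC]
2. C_y = -11  [DA ∥ CF ∩ AF ∥ DC]
   → C = (11/2, -11)
3. G_x = 2  [2·signedArea(GFC) = -15/2 ∩ 2·signedArea(GAC) = 15]
4. G_y = 1  [2·signedArea(GFC) = -15/2 ∩ 2·signedArea(GAC) = 15]
   → G = (2, 1)
5. B_x = 9/2  [B is the centroid of △GFE]
6. B_y = -4  [B is the centroid of △GFE]
   → B = (9/2, -4)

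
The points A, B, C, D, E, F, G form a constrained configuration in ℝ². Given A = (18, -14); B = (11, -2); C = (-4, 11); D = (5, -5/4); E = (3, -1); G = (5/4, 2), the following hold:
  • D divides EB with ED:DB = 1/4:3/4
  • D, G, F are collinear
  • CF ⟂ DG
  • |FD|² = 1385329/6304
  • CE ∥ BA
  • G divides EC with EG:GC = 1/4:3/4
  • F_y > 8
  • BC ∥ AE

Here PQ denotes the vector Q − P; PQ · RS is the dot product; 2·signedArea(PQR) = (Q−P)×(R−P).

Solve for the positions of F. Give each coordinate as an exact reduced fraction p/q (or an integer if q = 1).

1. F_x = -9775/1576  [D, G, F are collinear ∩ CF ⟂ DG]
2. F_y = 13331/1576  [D, G, F are collinear ∩ CF ⟂ DG]
   → F = (-9775/1576, 13331/1576)

F = (-9775/1576, 13331/1576)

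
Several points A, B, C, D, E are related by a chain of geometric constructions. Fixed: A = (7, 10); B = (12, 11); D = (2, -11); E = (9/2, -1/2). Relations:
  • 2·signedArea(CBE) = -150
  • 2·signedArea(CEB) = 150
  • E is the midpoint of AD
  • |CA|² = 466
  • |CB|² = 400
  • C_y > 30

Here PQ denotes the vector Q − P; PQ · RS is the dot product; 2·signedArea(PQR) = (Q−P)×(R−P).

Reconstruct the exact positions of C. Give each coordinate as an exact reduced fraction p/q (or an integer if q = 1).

C = (12, 31)

1. C_x = 12  [line 23/2·x + -15/2·y + 189/2 = 0 ∩ |CA|² = 466]
2. C_y = 31  [line 23/2·x + -15/2·y + 189/2 = 0 ∩ |CA|² = 466]
   → C = (12, 31)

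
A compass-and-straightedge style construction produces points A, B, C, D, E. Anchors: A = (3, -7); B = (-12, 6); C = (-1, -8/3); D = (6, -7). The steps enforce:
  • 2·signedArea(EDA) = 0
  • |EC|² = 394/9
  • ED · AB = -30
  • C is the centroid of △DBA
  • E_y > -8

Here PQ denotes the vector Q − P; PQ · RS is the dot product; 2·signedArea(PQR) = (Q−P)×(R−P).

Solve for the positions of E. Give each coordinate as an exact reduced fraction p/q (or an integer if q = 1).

1. E_x = 4  [2·signedArea(EDA) = 0 ∩ ED · AB = -30]
2. E_y = -7  [2·signedArea(EDA) = 0 ∩ ED · AB = -30]
   → E = (4, -7)

E = (4, -7)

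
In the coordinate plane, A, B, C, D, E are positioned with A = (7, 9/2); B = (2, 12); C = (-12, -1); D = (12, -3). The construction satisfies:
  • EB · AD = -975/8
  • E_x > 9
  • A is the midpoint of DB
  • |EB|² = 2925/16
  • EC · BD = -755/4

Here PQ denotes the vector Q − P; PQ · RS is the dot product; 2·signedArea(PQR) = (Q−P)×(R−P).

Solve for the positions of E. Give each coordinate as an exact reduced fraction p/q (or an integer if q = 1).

1. E_x = 19/2  [line -5·x + 15/2·y + 335/8 = 0 ∩ |EB|² = 2925/16]
2. E_y = 3/4  [line -5·x + 15/2·y + 335/8 = 0 ∩ |EB|² = 2925/16]
   → E = (19/2, 3/4)

E = (19/2, 3/4)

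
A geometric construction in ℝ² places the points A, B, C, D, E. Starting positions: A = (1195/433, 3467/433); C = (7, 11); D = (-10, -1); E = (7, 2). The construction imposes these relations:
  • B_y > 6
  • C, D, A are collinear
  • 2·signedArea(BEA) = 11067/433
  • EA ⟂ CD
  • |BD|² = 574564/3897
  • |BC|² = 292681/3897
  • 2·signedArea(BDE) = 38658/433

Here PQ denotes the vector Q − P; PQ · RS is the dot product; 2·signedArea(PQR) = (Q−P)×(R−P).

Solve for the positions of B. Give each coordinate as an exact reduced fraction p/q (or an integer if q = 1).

B = (-104/1299, 2599/433)

1. B_x = -104/1299  [2·signedArea(BEA) = 11067/433 ∩ 2·signedArea(BDE) = 38658/433]
2. B_y = 2599/433  [2·signedArea(BEA) = 11067/433 ∩ 2·signedArea(BDE) = 38658/433]
   → B = (-104/1299, 2599/433)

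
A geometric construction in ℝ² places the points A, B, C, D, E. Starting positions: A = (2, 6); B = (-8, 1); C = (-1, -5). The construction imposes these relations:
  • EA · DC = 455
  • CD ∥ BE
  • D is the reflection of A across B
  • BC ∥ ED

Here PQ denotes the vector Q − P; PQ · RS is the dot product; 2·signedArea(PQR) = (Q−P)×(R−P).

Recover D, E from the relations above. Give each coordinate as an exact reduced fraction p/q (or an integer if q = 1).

1. D_x = -18  [D is the reflection of A across B]
2. D_y = -4  [D is the reflection of A across B]
   → D = (-18, -4)
3. E_x = -25  [BC ∥ ED ∩ CD ∥ BE]
4. E_y = 2  [BC ∥ ED ∩ CD ∥ BE]
   → E = (-25, 2)

D = (-18, -4)
E = (-25, 2)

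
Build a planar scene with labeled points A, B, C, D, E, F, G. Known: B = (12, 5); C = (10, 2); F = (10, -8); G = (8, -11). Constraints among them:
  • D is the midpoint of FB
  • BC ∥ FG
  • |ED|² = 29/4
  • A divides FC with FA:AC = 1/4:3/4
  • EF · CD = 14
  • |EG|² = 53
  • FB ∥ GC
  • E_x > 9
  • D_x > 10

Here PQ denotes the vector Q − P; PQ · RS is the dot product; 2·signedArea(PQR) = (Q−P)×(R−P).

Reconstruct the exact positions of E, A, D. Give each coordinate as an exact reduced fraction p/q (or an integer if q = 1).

1. A_x = 10  [A divides FC with FA:AC = 1/4:3/4]
2. A_y = -11/2  [A divides FC with FA:AC = 1/4:3/4]
   → A = (10, -11/2)
3. D_x = 11  [D is the midpoint of FB]
4. D_y = -3/2  [D is the midpoint of FB]
   → D = (11, -3/2)
5. E_x = 10  [line -1·x + 7/2·y + 24 = 0 ∩ |EG|² = 53]
6. E_y = -4  [line -1·x + 7/2·y + 24 = 0 ∩ |EG|² = 53]
   → E = (10, -4)

A = (10, -11/2)
D = (11, -3/2)
E = (10, -4)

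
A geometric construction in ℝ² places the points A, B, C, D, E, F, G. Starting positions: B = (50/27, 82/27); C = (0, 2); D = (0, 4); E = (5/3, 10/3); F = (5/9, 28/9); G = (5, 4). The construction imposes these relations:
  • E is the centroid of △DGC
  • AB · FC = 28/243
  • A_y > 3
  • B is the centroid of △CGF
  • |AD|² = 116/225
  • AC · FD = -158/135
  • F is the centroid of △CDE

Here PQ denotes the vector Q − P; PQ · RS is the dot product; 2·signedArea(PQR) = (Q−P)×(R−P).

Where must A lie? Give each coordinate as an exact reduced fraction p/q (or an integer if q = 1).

1. A_x = 2/3  [AB · FC = 28/243 ∩ AC · FD = -158/135]
2. A_y = 56/15  [AB · FC = 28/243 ∩ AC · FD = -158/135]
   → A = (2/3, 56/15)

A = (2/3, 56/15)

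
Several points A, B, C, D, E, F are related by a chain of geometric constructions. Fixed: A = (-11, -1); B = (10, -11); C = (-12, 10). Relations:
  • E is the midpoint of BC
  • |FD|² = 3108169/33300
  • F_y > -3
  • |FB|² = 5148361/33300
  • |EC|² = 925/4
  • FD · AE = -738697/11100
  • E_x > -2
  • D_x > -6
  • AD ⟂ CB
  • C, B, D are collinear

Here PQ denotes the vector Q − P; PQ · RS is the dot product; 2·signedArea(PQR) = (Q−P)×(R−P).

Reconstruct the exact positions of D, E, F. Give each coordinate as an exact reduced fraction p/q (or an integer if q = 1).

1. D_x = -5534/925  [C, B, D are collinear ∩ AD ⟂ CB]
2. D_y = 3937/925  [C, B, D are collinear ∩ AD ⟂ CB]
   → D = (-5534/925, 3937/925)
3. E_x = -1  [E is the midpoint of BC]
4. E_y = -1/2  [E is the midpoint of BC]
   → E = (-1, -1/2)
5. F_x = 2791/2775  [line -10·x + -1/2·y + 98239/11100 = 0 ∩ |FB|² = 5148361/33300]
6. F_y = -4467/1850  [line -10·x + -1/2·y + 98239/11100 = 0 ∩ |FB|² = 5148361/33300]
   → F = (2791/2775, -4467/1850)

D = (-5534/925, 3937/925)
E = (-1, -1/2)
F = (2791/2775, -4467/1850)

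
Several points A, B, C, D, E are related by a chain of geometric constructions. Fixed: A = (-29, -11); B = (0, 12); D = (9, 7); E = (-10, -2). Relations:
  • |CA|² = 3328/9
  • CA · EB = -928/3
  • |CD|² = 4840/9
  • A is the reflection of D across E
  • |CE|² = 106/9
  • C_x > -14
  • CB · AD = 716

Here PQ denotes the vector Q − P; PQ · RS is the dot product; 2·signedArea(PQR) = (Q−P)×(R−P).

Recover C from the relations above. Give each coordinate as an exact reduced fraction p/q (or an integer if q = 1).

1. C_x = -13  [CA · EB = -928/3 ∩ CB · AD = 716]
2. C_y = -1/3  [CA · EB = -928/3 ∩ CB · AD = 716]
   → C = (-13, -1/3)

C = (-13, -1/3)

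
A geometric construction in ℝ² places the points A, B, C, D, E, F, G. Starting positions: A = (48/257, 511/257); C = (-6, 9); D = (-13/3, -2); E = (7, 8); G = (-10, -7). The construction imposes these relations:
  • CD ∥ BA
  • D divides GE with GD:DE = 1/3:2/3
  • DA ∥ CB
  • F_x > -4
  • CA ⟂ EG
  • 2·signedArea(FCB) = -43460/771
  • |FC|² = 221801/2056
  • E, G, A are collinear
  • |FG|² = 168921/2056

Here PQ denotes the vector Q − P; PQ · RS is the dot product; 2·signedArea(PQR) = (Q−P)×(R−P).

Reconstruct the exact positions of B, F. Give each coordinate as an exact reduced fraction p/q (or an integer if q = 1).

1. B_x = -1141/771  [CD ∥ BA ∩ DA ∥ CB]
2. B_y = 3338/257  [CD ∥ BA ∩ DA ∥ CB]
   → B = (-1141/771, 3338/257)
3. F_x = -3293/1028  [line -1025/257·x + 3485/771·y + -6355/771 = 0 ∩ |FG|² = 168921/2056]
4. F_y = -1031/1028  [line -1025/257·x + 3485/771·y + -6355/771 = 0 ∩ |FG|² = 168921/2056]
   → F = (-3293/1028, -1031/1028)

B = (-1141/771, 3338/257)
F = (-3293/1028, -1031/1028)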